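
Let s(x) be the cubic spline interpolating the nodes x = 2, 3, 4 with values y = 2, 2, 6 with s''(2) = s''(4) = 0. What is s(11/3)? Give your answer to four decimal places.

Let σ_i = s''(x_i). Step sizes h_i = 1, 1; slopes of the chords Δ_i = (y_(i+1) - y_i)/h_i = 0, 4.
  1·σ_0 + 4·σ_1 + 1·σ_2 = 6(Δ_1 - Δ_0) = 24
Natural end conditions: σ_0 = σ_2 = 0.
Solving the tridiagonal system: σ_0 = 0, σ_1 = 6, σ_2 = 0.
On [3, 4], s(x) = 2 + 2·(x - 3) + 3·(x - 3)² - 1·(x - 3)³.
With (x - 3) = 2/3: s(11/3) = 118/27.

4.3704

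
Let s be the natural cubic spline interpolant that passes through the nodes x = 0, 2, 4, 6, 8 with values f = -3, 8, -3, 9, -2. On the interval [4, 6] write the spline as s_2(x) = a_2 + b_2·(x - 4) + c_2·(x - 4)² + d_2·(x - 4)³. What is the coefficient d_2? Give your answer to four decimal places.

-2.2478

With M_i denoting the second derivative at x_i, h_i = 2, 2, 2, 2, and Δ_i = (y_(i+1) − y_i)/h_i = 11/2, -11/2, 6, -11/2:
  2·M_0 + 8·M_1 + 2·M_2 = 6(Δ_1 - Δ_0) = -66
  2·M_1 + 8·M_2 + 2·M_3 = 6(Δ_2 - Δ_1) = 69
  2·M_2 + 8·M_3 + 2·M_4 = 6(Δ_3 - Δ_2) = -69
Natural end conditions: M_0 = M_4 = 0.
Solving: M_0 = 0, M_1 = -1335/112, M_2 = 411/28, M_3 = -1377/112, M_4 = 0.
On [4, 6], with s_2(x) = a_2 + b_2·(x - 4) + c_2·(x - 4)² + d_2·(x - 4)³: c_2 = M_2/2 = 411/56, d_2 = (M_3 - M_2)/(6h_2) = -1007/448, b_2 = Δ_2 - h_2(2M_2 + M_3)/6 = 5/16.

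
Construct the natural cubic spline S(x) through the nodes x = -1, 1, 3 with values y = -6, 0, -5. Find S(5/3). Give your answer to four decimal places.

-0.6481

Let σ_i = S''(x_i). Step sizes h_i = 2, 2; slopes of the chords Δ_i = (y_(i+1) - y_i)/h_i = 3, -5/2.
  2·σ_0 + 8·σ_1 + 2·σ_2 = 6(Δ_1 - Δ_0) = -33
Natural end conditions: σ_0 = σ_2 = 0.
Solving the tridiagonal system: σ_0 = 0, σ_1 = -33/8, σ_2 = 0.
On [1, 3], S(x) = 0 + 1/4·(x - 1) - 33/16·(x - 1)² + 11/32·(x - 1)³.
With (x - 1) = 2/3: S(5/3) = -35/54.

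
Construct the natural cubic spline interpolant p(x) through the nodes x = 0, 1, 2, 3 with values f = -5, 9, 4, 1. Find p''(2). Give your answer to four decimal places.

Put m_i = p'' at the i-th knot. Here h = (1, 1, 1) and Δ = (14, -5, -3), so the interior equations h_(i-1)·m_(i-1) + 2(h_(i-1)+h_i)·m_i + h_i·m_(i+1) = 6(Δ_i − Δ_(i-1)) read
  1·m_0 + 4·m_1 + 1·m_2 = 6(Δ_1 - Δ_0) = -114
  1·m_1 + 4·m_2 + 1·m_3 = 6(Δ_2 - Δ_1) = 12
Natural end conditions: m_0 = m_3 = 0.
Forward elimination and back-substitution give m_0 = 0, m_1 = -156/5, m_2 = 54/5, m_3 = 0.

10.8000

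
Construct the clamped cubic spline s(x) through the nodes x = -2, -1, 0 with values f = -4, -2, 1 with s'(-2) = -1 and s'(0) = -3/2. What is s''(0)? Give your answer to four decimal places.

-15.2500

Let σ_i = s''(x_i). Step sizes h_i = 1, 1; slopes of the chords Δ_i = (y_(i+1) - y_i)/h_i = 2, 3.
  1·σ_0 + 4·σ_1 + 1·σ_2 = 6(Δ_1 - Δ_0) = 6
Clamped end conditions give two more equations: 2h_0·σ_0 + h_0·σ_1 = 6(Δ_0 - s'(-2)) = 18 and h_1·σ_1 + 2h_1·σ_2 = 6(s'(0) - Δ_1) = -27.
Solving the tridiagonal system: σ_0 = 29/4, σ_1 = 7/2, σ_2 = -61/4.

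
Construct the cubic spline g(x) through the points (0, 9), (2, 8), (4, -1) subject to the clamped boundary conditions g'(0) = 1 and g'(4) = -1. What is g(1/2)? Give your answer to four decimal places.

9.4766

Write M_i for g''(x_i). With h_i = 2, 2 and divided differences Δ_i = -1/2, -9/2, the continuity of g' gives the tridiagonal system
  2·M_0 + 8·M_1 + 2·M_2 = 6(Δ_1 - Δ_0) = -24
Clamped end conditions give two more equations: 2h_0·M_0 + h_0·M_1 = 6(Δ_0 - g'(0)) = -9 and h_1·M_1 + 2h_1·M_2 = 6(g'(4) - Δ_1) = 21.
Solving: M_0 = 1/4, M_1 = -5, M_2 = 31/4.
On [0, 2], g(x) = 9 + 1·x + 1/8·x² - 7/16·x³.
With x = 1/2: g(1/2) = 1213/128.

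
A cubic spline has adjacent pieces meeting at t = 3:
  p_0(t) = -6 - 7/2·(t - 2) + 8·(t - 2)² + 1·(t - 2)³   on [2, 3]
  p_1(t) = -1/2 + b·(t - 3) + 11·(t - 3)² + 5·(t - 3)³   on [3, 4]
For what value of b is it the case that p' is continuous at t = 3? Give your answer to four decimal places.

p_0'(t) = -7/2 + 16·(t - 2) + 3·(t - 2)², so p_0'(3) = 31/2. On the right, p_1'(3) = b, so b = 31/2.

15.5000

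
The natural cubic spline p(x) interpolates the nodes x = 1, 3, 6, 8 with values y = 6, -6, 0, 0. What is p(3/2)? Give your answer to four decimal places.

2.1140

Let M_i = p''(x_i). Step sizes h_i = 2, 3, 2; slopes of the chords Δ_i = (y_(i+1) - y_i)/h_i = -6, 2, 0.
  2·M_0 + 10·M_1 + 3·M_2 = 6(Δ_1 - Δ_0) = 48
  3·M_1 + 10·M_2 + 2·M_3 = 6(Δ_2 - Δ_1) = -12
Natural end conditions: M_0 = M_3 = 0.
Forward elimination and back-substitution give M_0 = 0, M_1 = 516/91, M_2 = -264/91, M_3 = 0.
On [1, 3], p(x) = 6 - 718/91·(x - 1) + 0·(x - 1)² + 43/91·(x - 1)³.
With (x - 1) = 1/2: p(3/2) = 1539/728.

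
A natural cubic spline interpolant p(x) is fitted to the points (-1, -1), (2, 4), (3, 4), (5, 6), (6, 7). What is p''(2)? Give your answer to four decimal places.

-1.4240

Write M_i for p''(x_i). With h_i = 3, 1, 2, 1 and divided differences Δ_i = 5/3, 0, 1, 1, the continuity of p' gives the tridiagonal system
  3·M_0 + 8·M_1 + 1·M_2 = 6(Δ_1 - Δ_0) = -10
  1·M_1 + 6·M_2 + 2·M_3 = 6(Δ_2 - Δ_1) = 6
  2·M_2 + 6·M_3 + 1·M_4 = 6(Δ_3 - Δ_2) = 0
Natural end conditions: M_0 = M_4 = 0.
Solving: M_0 = 0, M_1 = -178/125, M_2 = 174/125, M_3 = -58/125, M_4 = 0.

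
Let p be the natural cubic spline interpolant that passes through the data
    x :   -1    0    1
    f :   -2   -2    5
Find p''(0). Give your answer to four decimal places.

10.5000

With M_i denoting the second derivative at x_i, h_i = 1, 1, and Δ_i = (y_(i+1) − y_i)/h_i = 0, 7:
  1·M_0 + 4·M_1 + 1·M_2 = 6(Δ_1 - Δ_0) = 42
Natural end conditions: M_0 = M_2 = 0.
Solving: M_0 = 0, M_1 = 21/2, M_2 = 0.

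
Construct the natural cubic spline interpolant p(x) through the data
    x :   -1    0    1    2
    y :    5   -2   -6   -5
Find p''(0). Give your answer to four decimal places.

Write M_i for p''(x_i). With h_i = 1, 1, 1 and divided differences Δ_i = -7, -4, 1, the continuity of p' gives the tridiagonal system
  1·M_0 + 4·M_1 + 1·M_2 = 6(Δ_1 - Δ_0) = 18
  1·M_1 + 4·M_2 + 1·M_3 = 6(Δ_2 - Δ_1) = 30
Natural end conditions: M_0 = M_3 = 0.
Hence M_0 = 0, M_1 = 14/5, M_2 = 34/5, M_3 = 0.

2.8000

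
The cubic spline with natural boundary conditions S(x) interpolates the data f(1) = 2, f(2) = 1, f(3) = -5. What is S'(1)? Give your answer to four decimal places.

0.2500

Write M_i for S''(x_i). With h_i = 1, 1 and divided differences Δ_i = -1, -6, the continuity of S' gives the tridiagonal system
  1·M_0 + 4·M_1 + 1·M_2 = 6(Δ_1 - Δ_0) = -30
Natural end conditions: M_0 = M_2 = 0.
Forward elimination and back-substitution give M_0 = 0, M_1 = -15/2, M_2 = 0.
On [1, 2], S'(x) = b_0 + 2c_0·(x - 1) + 3d_0·(x - 1)² with b_0 = Δ_0 - h_0(2M_0 + M_1)/6 = 1/4, c_0 = M_0/2 = 0, d_0 = (M_1 - M_0)/(6h_0) = -5/4. So S'(1) = 1/4.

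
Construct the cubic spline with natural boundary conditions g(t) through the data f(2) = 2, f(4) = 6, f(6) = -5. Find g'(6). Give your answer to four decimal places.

-7.3750

Write M_i for g''(x_i). With h_i = 2, 2 and divided differences Δ_i = 2, -11/2, the continuity of g' gives the tridiagonal system
  2·M_0 + 8·M_1 + 2·M_2 = 6(Δ_1 - Δ_0) = -45
Natural end conditions: M_0 = M_2 = 0.
Hence M_0 = 0, M_1 = -45/8, M_2 = 0.
On [4, 6], g'(t) = b_1 + 2c_1·(t - 4) + 3d_1·(t - 4)² with b_1 = Δ_1 - h_1(2M_1 + M_2)/6 = -7/4, c_1 = M_1/2 = -45/16, d_1 = (M_2 - M_1)/(6h_1) = 15/32. So g'(6) = -59/8.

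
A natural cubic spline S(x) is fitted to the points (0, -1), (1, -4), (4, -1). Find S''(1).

3

With M_i denoting the second derivative at x_i, h_i = 1, 3, and Δ_i = (y_(i+1) − y_i)/h_i = -3, 1:
  1·M_0 + 8·M_1 + 3·M_2 = 6(Δ_1 - Δ_0) = 24
Natural end conditions: M_0 = M_2 = 0.
Solving: M_0 = 0, M_1 = 3, M_2 = 0.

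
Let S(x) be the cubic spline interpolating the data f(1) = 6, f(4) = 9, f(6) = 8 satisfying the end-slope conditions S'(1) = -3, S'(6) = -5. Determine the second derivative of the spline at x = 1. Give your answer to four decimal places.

With M_i denoting the second derivative at x_i, h_i = 3, 2, and Δ_i = (y_(i+1) − y_i)/h_i = 1, -1/2:
  3·M_0 + 10·M_1 + 2·M_2 = 6(Δ_1 - Δ_0) = -9
Clamped end conditions give two more equations: 2h_0·M_0 + h_0·M_1 = 6(Δ_0 - S'(1)) = 24 and h_1·M_1 + 2h_1·M_2 = 6(S'(6) - Δ_1) = -27.
Forward elimination and back-substitution give M_0 = 9/2, M_1 = -1, M_2 = -25/4.

4.5000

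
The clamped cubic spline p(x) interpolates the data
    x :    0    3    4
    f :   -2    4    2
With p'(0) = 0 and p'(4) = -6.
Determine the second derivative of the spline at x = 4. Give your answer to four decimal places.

-10.5000

Put M_i = p'' at the i-th knot. Here h = (3, 1) and Δ = (2, -2), so the interior equations h_(i-1)·M_(i-1) + 2(h_(i-1)+h_i)·M_i + h_i·M_(i+1) = 6(Δ_i − Δ_(i-1)) read
  3·M_0 + 8·M_1 + 1·M_2 = 6(Δ_1 - Δ_0) = -24
Clamped end conditions give two more equations: 2h_0·M_0 + h_0·M_1 = 6(Δ_0 - p'(0)) = 12 and h_1·M_1 + 2h_1·M_2 = 6(p'(4) - Δ_1) = -24.
Solving the tridiagonal system: M_0 = 7/2, M_1 = -3, M_2 = -21/2.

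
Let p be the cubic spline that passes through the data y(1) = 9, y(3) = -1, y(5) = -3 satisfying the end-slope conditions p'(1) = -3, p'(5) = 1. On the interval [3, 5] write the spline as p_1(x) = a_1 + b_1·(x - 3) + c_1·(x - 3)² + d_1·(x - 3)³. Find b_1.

Put M_i = p'' at the i-th knot. Here h = (2, 2) and Δ = (-5, -1), so the interior equations h_(i-1)·M_(i-1) + 2(h_(i-1)+h_i)·M_i + h_i·M_(i+1) = 6(Δ_i − Δ_(i-1)) read
  2·M_0 + 8·M_1 + 2·M_2 = 6(Δ_1 - Δ_0) = 24
Clamped end conditions give two more equations: 2h_0·M_0 + h_0·M_1 = 6(Δ_0 - p'(1)) = -12 and h_1·M_1 + 2h_1·M_2 = 6(p'(5) - Δ_1) = 12.
Solving: M_0 = -5, M_1 = 4, M_2 = 1.
On [3, 5], with p_1(x) = a_1 + b_1·(x - 3) + c_1·(x - 3)² + d_1·(x - 3)³: c_1 = M_1/2 = 2, d_1 = (M_2 - M_1)/(6h_1) = -1/4, b_1 = Δ_1 - h_1(2M_1 + M_2)/6 = -4.

-4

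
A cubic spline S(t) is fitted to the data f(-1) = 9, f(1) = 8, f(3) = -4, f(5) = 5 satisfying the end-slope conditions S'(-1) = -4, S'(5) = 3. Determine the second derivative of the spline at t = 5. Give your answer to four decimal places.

Write m_i for S''(x_i). With h_i = 2, 2, 2 and divided differences Δ_i = -1/2, -6, 9/2, the continuity of S' gives the tridiagonal system
  2·m_0 + 8·m_1 + 2·m_2 = 6(Δ_1 - Δ_0) = -33
  2·m_1 + 8·m_2 + 2·m_3 = 6(Δ_2 - Δ_1) = 63
Clamped end conditions give two more equations: 2h_0·m_0 + h_0·m_1 = 6(Δ_0 - S'(-1)) = 21 and h_2·m_2 + 2h_2·m_3 = 6(S'(5) - Δ_2) = -9.
Hence m_0 = 152/15, m_1 = -293/30, m_2 = 373/30, m_3 = -127/15.

-8.4667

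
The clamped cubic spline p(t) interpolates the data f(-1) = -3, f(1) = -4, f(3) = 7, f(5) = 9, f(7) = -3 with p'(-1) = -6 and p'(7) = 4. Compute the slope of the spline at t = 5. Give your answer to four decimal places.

-6.1071

Put σ_i = p'' at the i-th knot. Here h = (2, 2, 2, 2) and Δ = (-1/2, 11/2, 1, -6), so the interior equations h_(i-1)·σ_(i-1) + 2(h_(i-1)+h_i)·σ_i + h_i·σ_(i+1) = 6(Δ_i − Δ_(i-1)) read
  2·σ_0 + 8·σ_1 + 2·σ_2 = 6(Δ_1 - Δ_0) = 36
  2·σ_1 + 8·σ_2 + 2·σ_3 = 6(Δ_2 - Δ_1) = -27
  2·σ_2 + 8·σ_3 + 2·σ_4 = 6(Δ_3 - Δ_2) = -42
Clamped end conditions give two more equations: 2h_0·σ_0 + h_0·σ_1 = 6(Δ_0 - p'(-1)) = 33 and h_3·σ_3 + 2h_3·σ_4 = 6(p'(7) - Δ_3) = 60.
Solving: σ_0 = 185/28, σ_1 = 23/7, σ_2 = -7/4, σ_3 = -137/14, σ_4 = 557/28.
On [5, 7], p'(t) = b_3 + 2c_3·(t - 5) + 3d_3·(t - 5)² with b_3 = Δ_3 - h_3(2σ_3 + σ_4)/6 = -171/28, c_3 = σ_3/2 = -137/28, d_3 = (σ_4 - σ_3)/(6h_3) = 277/112. So p'(5) = -171/28.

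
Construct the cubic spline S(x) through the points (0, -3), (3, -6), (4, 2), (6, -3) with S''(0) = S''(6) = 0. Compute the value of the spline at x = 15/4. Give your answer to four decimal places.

0.3276

Let σ_i = S''(x_i). Step sizes h_i = 3, 1, 2; slopes of the chords Δ_i = (y_(i+1) - y_i)/h_i = -1, 8, -5/2.
  3·σ_0 + 8·σ_1 + 1·σ_2 = 6(Δ_1 - Δ_0) = 54
  1·σ_1 + 6·σ_2 + 2·σ_3 = 6(Δ_2 - Δ_1) = -63
Natural end conditions: σ_0 = σ_3 = 0.
Solving: σ_0 = 0, σ_1 = 387/47, σ_2 = -558/47, σ_3 = 0.
On [3, 4], S(x) = -6 + 340/47·(x - 3) + 387/94·(x - 3)² - 315/94·(x - 3)³.
With (x - 3) = 3/4: S(15/4) = 1971/6016.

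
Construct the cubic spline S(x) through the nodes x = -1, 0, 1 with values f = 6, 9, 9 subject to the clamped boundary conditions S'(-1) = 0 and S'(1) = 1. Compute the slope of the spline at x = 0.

2

Write M_i for S''(x_i). With h_i = 1, 1 and divided differences Δ_i = 3, 0, the continuity of S' gives the tridiagonal system
  1·M_0 + 4·M_1 + 1·M_2 = 6(Δ_1 - Δ_0) = -18
Clamped end conditions give two more equations: 2h_0·M_0 + h_0·M_1 = 6(Δ_0 - S'(-1)) = 18 and h_1·M_1 + 2h_1·M_2 = 6(S'(1) - Δ_1) = 6.
Solving: M_0 = 14, M_1 = -10, M_2 = 8.
On [0, 1], S'(x) = b_1 + 2c_1·x + 3d_1·x² with b_1 = Δ_1 - h_1(2M_1 + M_2)/6 = 2, c_1 = M_1/2 = -5, d_1 = (M_2 - M_1)/(6h_1) = 3. So S'(0) = 2.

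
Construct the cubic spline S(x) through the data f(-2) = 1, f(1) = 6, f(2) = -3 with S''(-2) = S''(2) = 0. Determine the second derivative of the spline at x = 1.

-8

With M_i denoting the second derivative at x_i, h_i = 3, 1, and Δ_i = (y_(i+1) − y_i)/h_i = 5/3, -9:
  3·M_0 + 8·M_1 + 1·M_2 = 6(Δ_1 - Δ_0) = -64
Natural end conditions: M_0 = M_2 = 0.
Hence M_0 = 0, M_1 = -8, M_2 = 0.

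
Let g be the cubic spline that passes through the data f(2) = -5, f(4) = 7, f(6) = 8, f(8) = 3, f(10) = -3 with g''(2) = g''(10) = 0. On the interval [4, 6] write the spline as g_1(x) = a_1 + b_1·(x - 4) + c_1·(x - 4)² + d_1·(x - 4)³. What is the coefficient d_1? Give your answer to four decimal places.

0.2098

Let m_i = g''(x_i). Step sizes h_i = 2, 2, 2, 2; slopes of the chords Δ_i = (y_(i+1) - y_i)/h_i = 6, 1/2, -5/2, -3.
  2·m_0 + 8·m_1 + 2·m_2 = 6(Δ_1 - Δ_0) = -33
  2·m_1 + 8·m_2 + 2·m_3 = 6(Δ_2 - Δ_1) = -18
  2·m_2 + 8·m_3 + 2·m_4 = 6(Δ_3 - Δ_2) = -3
Natural end conditions: m_0 = m_4 = 0.
Solving the tridiagonal system: m_0 = 0, m_1 = -213/56, m_2 = -9/7, m_3 = -3/56, m_4 = 0.
On [4, 6], with g_1(x) = a_1 + b_1·(x - 4) + c_1·(x - 4)² + d_1·(x - 4)³: c_1 = m_1/2 = -213/112, d_1 = (m_2 - m_1)/(6h_1) = 47/224, b_1 = Δ_1 - h_1(2m_1 + m_2)/6 = 97/28.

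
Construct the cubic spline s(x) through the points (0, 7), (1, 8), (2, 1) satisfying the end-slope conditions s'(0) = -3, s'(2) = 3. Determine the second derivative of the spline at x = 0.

27

Put M_i = s'' at the i-th knot. Here h = (1, 1) and Δ = (1, -7), so the interior equations h_(i-1)·M_(i-1) + 2(h_(i-1)+h_i)·M_i + h_i·M_(i+1) = 6(Δ_i − Δ_(i-1)) read
  1·M_0 + 4·M_1 + 1·M_2 = 6(Δ_1 - Δ_0) = -48
Clamped end conditions give two more equations: 2h_0·M_0 + h_0·M_1 = 6(Δ_0 - s'(0)) = 24 and h_1·M_1 + 2h_1·M_2 = 6(s'(2) - Δ_1) = 60.
Hence M_0 = 27, M_1 = -30, M_2 = 45.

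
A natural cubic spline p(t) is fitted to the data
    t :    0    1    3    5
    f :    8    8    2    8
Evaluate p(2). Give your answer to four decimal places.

4.7955

Let σ_i = p''(x_i). Step sizes h_i = 1, 2, 2; slopes of the chords Δ_i = (y_(i+1) - y_i)/h_i = 0, -3, 3.
  1·σ_0 + 6·σ_1 + 2·σ_2 = 6(Δ_1 - Δ_0) = -18
  2·σ_1 + 8·σ_2 + 2·σ_3 = 6(Δ_2 - Δ_1) = 36
Natural end conditions: σ_0 = σ_3 = 0.
Forward elimination and back-substitution give σ_0 = 0, σ_1 = -54/11, σ_2 = 63/11, σ_3 = 0.
On [1, 3], p(t) = 8 - 18/11·(t - 1) - 27/11·(t - 1)² + 39/44·(t - 1)³.
With (t - 1) = 1: p(2) = 211/44.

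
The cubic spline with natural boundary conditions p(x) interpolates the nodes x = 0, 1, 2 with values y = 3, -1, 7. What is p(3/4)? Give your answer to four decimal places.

-0.9844

Put M_i = p'' at the i-th knot. Here h = (1, 1) and Δ = (-4, 8), so the interior equations h_(i-1)·M_(i-1) + 2(h_(i-1)+h_i)·M_i + h_i·M_(i+1) = 6(Δ_i − Δ_(i-1)) read
  1·M_0 + 4·M_1 + 1·M_2 = 6(Δ_1 - Δ_0) = 72
Natural end conditions: M_0 = M_2 = 0.
Forward elimination and back-substitution give M_0 = 0, M_1 = 18, M_2 = 0.
On [0, 1], p(x) = 3 - 7·x + 0·x² + 3·x³.
With x = 3/4: p(3/4) = -63/64.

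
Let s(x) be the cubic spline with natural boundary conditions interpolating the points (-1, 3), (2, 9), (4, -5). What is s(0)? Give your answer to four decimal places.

7.4000

With σ_i denoting the second derivative at x_i, h_i = 3, 2, and Δ_i = (y_(i+1) − y_i)/h_i = 2, -7:
  3·σ_0 + 10·σ_1 + 2·σ_2 = 6(Δ_1 - Δ_0) = -54
Natural end conditions: σ_0 = σ_2 = 0.
Forward elimination and back-substitution give σ_0 = 0, σ_1 = -27/5, σ_2 = 0.
On [-1, 2], s(x) = 3 + 47/10·(x + 1) + 0·(x + 1)² - 3/10·(x + 1)³.
With (x + 1) = 1: s(0) = 37/5.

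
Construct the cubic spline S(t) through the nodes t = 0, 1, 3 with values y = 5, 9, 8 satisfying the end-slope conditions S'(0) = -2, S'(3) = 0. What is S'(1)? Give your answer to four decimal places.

Put σ_i = S'' at the i-th knot. Here h = (1, 2) and Δ = (4, -1/2), so the interior equations h_(i-1)·σ_(i-1) + 2(h_(i-1)+h_i)·σ_i + h_i·σ_(i+1) = 6(Δ_i − Δ_(i-1)) read
  1·σ_0 + 6·σ_1 + 2·σ_2 = 6(Δ_1 - Δ_0) = -27
Clamped end conditions give two more equations: 2h_0·σ_0 + h_0·σ_1 = 6(Δ_0 - S'(0)) = 36 and h_1·σ_1 + 2h_1·σ_2 = 6(S'(3) - Δ_1) = 3.
Hence σ_0 = 139/6, σ_1 = -31/3, σ_2 = 71/12.
On [1, 3], S'(t) = b_1 + 2c_1·(t - 1) + 3d_1·(t - 1)² with b_1 = Δ_1 - h_1(2σ_1 + σ_2)/6 = 53/12, c_1 = σ_1/2 = -31/6, d_1 = (σ_2 - σ_1)/(6h_1) = 65/48. So S'(1) = 53/12.

4.4167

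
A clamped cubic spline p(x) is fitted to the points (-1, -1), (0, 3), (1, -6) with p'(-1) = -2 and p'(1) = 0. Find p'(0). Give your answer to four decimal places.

Let M_i = p''(x_i). Step sizes h_i = 1, 1; slopes of the chords Δ_i = (y_(i+1) - y_i)/h_i = 4, -9.
  1·M_0 + 4·M_1 + 1·M_2 = 6(Δ_1 - Δ_0) = -78
Clamped end conditions give two more equations: 2h_0·M_0 + h_0·M_1 = 6(Δ_0 - p'(-1)) = 36 and h_1·M_1 + 2h_1·M_2 = 6(p'(1) - Δ_1) = 54.
Solving: M_0 = 77/2, M_1 = -41, M_2 = 95/2.
On [0, 1], p'(x) = b_1 + 2c_1·x + 3d_1·x² with b_1 = Δ_1 - h_1(2M_1 + M_2)/6 = -13/4, c_1 = M_1/2 = -41/2, d_1 = (M_2 - M_1)/(6h_1) = 59/4. So p'(0) = -13/4.

-3.2500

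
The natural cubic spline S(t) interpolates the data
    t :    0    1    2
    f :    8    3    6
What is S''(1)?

Put M_i = S'' at the i-th knot. Here h = (1, 1) and Δ = (-5, 3), so the interior equations h_(i-1)·M_(i-1) + 2(h_(i-1)+h_i)·M_i + h_i·M_(i+1) = 6(Δ_i − Δ_(i-1)) read
  1·M_0 + 4·M_1 + 1·M_2 = 6(Δ_1 - Δ_0) = 48
Natural end conditions: M_0 = M_2 = 0.
Hence M_0 = 0, M_1 = 12, M_2 = 0.

12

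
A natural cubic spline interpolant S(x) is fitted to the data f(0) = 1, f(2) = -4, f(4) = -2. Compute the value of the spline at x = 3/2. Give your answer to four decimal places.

-3.3242

Put m_i = S'' at the i-th knot. Here h = (2, 2) and Δ = (-5/2, 1), so the interior equations h_(i-1)·m_(i-1) + 2(h_(i-1)+h_i)·m_i + h_i·m_(i+1) = 6(Δ_i − Δ_(i-1)) read
  2·m_0 + 8·m_1 + 2·m_2 = 6(Δ_1 - Δ_0) = 21
Natural end conditions: m_0 = m_2 = 0.
Forward elimination and back-substitution give m_0 = 0, m_1 = 21/8, m_2 = 0.
On [0, 2], S(x) = 1 - 27/8·x + 0·x² + 7/32·x³.
With x = 3/2: S(3/2) = -851/256.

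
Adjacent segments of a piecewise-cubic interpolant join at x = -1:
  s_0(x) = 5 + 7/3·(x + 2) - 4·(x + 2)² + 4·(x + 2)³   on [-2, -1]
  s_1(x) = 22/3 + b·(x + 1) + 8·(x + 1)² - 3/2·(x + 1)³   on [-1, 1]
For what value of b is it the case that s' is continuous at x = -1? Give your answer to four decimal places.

s_0'(x) = 7/3 - 8·(x + 2) + 12·(x + 2)², so s_0'(-1) = 19/3. On the right, s_1'(-1) = b, so b = 19/3.

6.3333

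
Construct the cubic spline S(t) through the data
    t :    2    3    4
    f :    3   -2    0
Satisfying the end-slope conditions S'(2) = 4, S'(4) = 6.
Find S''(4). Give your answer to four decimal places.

Let σ_i = S''(x_i). Step sizes h_i = 1, 1; slopes of the chords Δ_i = (y_(i+1) - y_i)/h_i = -5, 2.
  1·σ_0 + 4·σ_1 + 1·σ_2 = 6(Δ_1 - Δ_0) = 42
Clamped end conditions give two more equations: 2h_0·σ_0 + h_0·σ_1 = 6(Δ_0 - S'(2)) = -54 and h_1·σ_1 + 2h_1·σ_2 = 6(S'(4) - Δ_1) = 24.
Hence σ_0 = -73/2, σ_1 = 19, σ_2 = 5/2.

2.5000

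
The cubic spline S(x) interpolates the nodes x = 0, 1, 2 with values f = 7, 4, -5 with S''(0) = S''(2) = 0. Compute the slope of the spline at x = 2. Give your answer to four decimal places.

Let m_i = S''(x_i). Step sizes h_i = 1, 1; slopes of the chords Δ_i = (y_(i+1) - y_i)/h_i = -3, -9.
  1·m_0 + 4·m_1 + 1·m_2 = 6(Δ_1 - Δ_0) = -36
Natural end conditions: m_0 = m_2 = 0.
Forward elimination and back-substitution give m_0 = 0, m_1 = -9, m_2 = 0.
On [1, 2], S'(x) = b_1 + 2c_1·(x - 1) + 3d_1·(x - 1)² with b_1 = Δ_1 - h_1(2m_1 + m_2)/6 = -6, c_1 = m_1/2 = -9/2, d_1 = (m_2 - m_1)/(6h_1) = 3/2. So S'(2) = -21/2.

-10.5000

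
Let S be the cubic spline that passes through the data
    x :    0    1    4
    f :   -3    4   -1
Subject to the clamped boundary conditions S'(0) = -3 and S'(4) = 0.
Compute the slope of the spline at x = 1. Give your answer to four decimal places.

8.3750

Put m_i = S'' at the i-th knot. Here h = (1, 3) and Δ = (7, -5/3), so the interior equations h_(i-1)·m_(i-1) + 2(h_(i-1)+h_i)·m_i + h_i·m_(i+1) = 6(Δ_i − Δ_(i-1)) read
  1·m_0 + 8·m_1 + 3·m_2 = 6(Δ_1 - Δ_0) = -52
Clamped end conditions give two more equations: 2h_0·m_0 + h_0·m_1 = 6(Δ_0 - S'(0)) = 60 and h_1·m_1 + 2h_1·m_2 = 6(S'(4) - Δ_1) = 10.
Hence m_0 = 149/4, m_1 = -29/2, m_2 = 107/12.
On [1, 4], S'(x) = b_1 + 2c_1·(x - 1) + 3d_1·(x - 1)² with b_1 = Δ_1 - h_1(2m_1 + m_2)/6 = 67/8, c_1 = m_1/2 = -29/4, d_1 = (m_2 - m_1)/(6h_1) = 281/216. So S'(1) = 67/8.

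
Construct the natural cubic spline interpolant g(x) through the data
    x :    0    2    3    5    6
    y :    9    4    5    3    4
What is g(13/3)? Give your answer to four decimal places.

With M_i denoting the second derivative at x_i, h_i = 2, 1, 2, 1, and Δ_i = (y_(i+1) − y_i)/h_i = -5/2, 1, -1, 1:
  2·M_0 + 6·M_1 + 1·M_2 = 6(Δ_1 - Δ_0) = 21
  1·M_1 + 6·M_2 + 2·M_3 = 6(Δ_2 - Δ_1) = -12
  2·M_2 + 6·M_3 + 1·M_4 = 6(Δ_3 - Δ_2) = 12
Natural end conditions: M_0 = M_4 = 0.
Solving the tridiagonal system: M_0 = 0, M_1 = 128/31, M_2 = -117/31, M_3 = 101/31, M_4 = 0.
On [3, 5], g(x) = 5 + 40/93·(x - 3) - 117/62·(x - 3)² + 109/186·(x - 3)³.
With (x - 3) = 4/3: g(13/3) = 9059/2511.

3.6077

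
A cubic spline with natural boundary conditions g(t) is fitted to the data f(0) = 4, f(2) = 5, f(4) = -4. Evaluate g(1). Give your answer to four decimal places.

Put M_i = g'' at the i-th knot. Here h = (2, 2) and Δ = (1/2, -9/2), so the interior equations h_(i-1)·M_(i-1) + 2(h_(i-1)+h_i)·M_i + h_i·M_(i+1) = 6(Δ_i − Δ_(i-1)) read
  2·M_0 + 8·M_1 + 2·M_2 = 6(Δ_1 - Δ_0) = -30
Natural end conditions: M_0 = M_2 = 0.
Hence M_0 = 0, M_1 = -15/4, M_2 = 0.
On [0, 2], g(t) = 4 + 7/4·t + 0·t² - 5/16·t³.
With t = 1: g(1) = 87/16.

5.4375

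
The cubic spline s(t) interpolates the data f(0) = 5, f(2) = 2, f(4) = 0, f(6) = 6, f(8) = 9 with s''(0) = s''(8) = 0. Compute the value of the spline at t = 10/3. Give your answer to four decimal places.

Put σ_i = s'' at the i-th knot. Here h = (2, 2, 2, 2) and Δ = (-3/2, -1, 3, 3/2), so the interior equations h_(i-1)·σ_(i-1) + 2(h_(i-1)+h_i)·σ_i + h_i·σ_(i+1) = 6(Δ_i − Δ_(i-1)) read
  2·σ_0 + 8·σ_1 + 2·σ_2 = 6(Δ_1 - Δ_0) = 3
  2·σ_1 + 8·σ_2 + 2·σ_3 = 6(Δ_2 - Δ_1) = 24
  2·σ_2 + 8·σ_3 + 2·σ_4 = 6(Δ_3 - Δ_2) = -9
Natural end conditions: σ_0 = σ_4 = 0.
Hence σ_0 = 0, σ_1 = -15/28, σ_2 = 51/14, σ_3 = -57/28, σ_4 = 0.
On [2, 4], s(t) = 2 - 13/7·(t - 2) - 15/56·(t - 2)² + 39/112·(t - 2)³.
With (t - 2) = 4/3: s(10/3) = -8/63.

-0.1270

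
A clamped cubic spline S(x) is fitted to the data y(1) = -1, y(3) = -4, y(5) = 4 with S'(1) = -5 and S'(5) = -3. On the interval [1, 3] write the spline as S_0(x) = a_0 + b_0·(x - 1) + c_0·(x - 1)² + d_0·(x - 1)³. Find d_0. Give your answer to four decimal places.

0.4688

Let M_i = S''(x_i). Step sizes h_i = 2, 2; slopes of the chords Δ_i = (y_(i+1) - y_i)/h_i = -3/2, 4.
  2·M_0 + 8·M_1 + 2·M_2 = 6(Δ_1 - Δ_0) = 33
Clamped end conditions give two more equations: 2h_0·M_0 + h_0·M_1 = 6(Δ_0 - S'(1)) = 21 and h_1·M_1 + 2h_1·M_2 = 6(S'(5) - Δ_1) = -42.
Solving the tridiagonal system: M_0 = 13/8, M_1 = 29/4, M_2 = -113/8.
On [1, 3], with S_0(x) = a_0 + b_0·(x - 1) + c_0·(x - 1)² + d_0·(x - 1)³: c_0 = M_0/2 = 13/16, d_0 = (M_1 - M_0)/(6h_0) = 15/32, b_0 = Δ_0 - h_0(2M_0 + M_1)/6 = -5.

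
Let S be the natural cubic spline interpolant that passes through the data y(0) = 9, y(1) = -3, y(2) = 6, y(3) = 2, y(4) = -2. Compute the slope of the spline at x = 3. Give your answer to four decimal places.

-6.6071

Write σ_i for S''(x_i). With h_i = 1, 1, 1, 1 and divided differences Δ_i = -12, 9, -4, -4, the continuity of S' gives the tridiagonal system
  1·σ_0 + 4·σ_1 + 1·σ_2 = 6(Δ_1 - Δ_0) = 126
  1·σ_1 + 4·σ_2 + 1·σ_3 = 6(Δ_2 - Δ_1) = -78
  1·σ_2 + 4·σ_3 + 1·σ_4 = 6(Δ_3 - Δ_2) = 0
Natural end conditions: σ_0 = σ_4 = 0.
Solving the tridiagonal system: σ_0 = 0, σ_1 = 1101/28, σ_2 = -219/7, σ_3 = 219/28, σ_4 = 0.
On [3, 4], S'(x) = b_3 + 2c_3·(x - 3) + 3d_3·(x - 3)² with b_3 = Δ_3 - h_3(2σ_3 + σ_4)/6 = -185/28, c_3 = σ_3/2 = 219/56, d_3 = (σ_4 - σ_3)/(6h_3) = -73/56. So S'(3) = -185/28.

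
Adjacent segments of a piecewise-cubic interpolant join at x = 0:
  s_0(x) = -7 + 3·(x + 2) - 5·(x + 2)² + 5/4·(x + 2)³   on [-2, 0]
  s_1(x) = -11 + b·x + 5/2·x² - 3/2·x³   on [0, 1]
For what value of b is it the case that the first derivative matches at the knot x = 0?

s_0'(x) = 3 - 10·(x + 2) + 15/4·(x + 2)², so s_0'(0) = -2. On the right, s_1'(0) = b, so b = -2.

-2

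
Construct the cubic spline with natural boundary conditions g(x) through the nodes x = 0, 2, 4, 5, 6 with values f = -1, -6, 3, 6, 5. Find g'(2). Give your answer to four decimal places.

Write M_i for g''(x_i). With h_i = 2, 2, 1, 1 and divided differences Δ_i = -5/2, 9/2, 3, -1, the continuity of g' gives the tridiagonal system
  2·M_0 + 8·M_1 + 2·M_2 = 6(Δ_1 - Δ_0) = 42
  2·M_1 + 6·M_2 + 1·M_3 = 6(Δ_2 - Δ_1) = -9
  1·M_2 + 4·M_3 + 1·M_4 = 6(Δ_3 - Δ_2) = -24
Natural end conditions: M_0 = M_4 = 0.
Solving: M_0 = 0, M_1 = 165/28, M_2 = -18/7, M_3 = -75/14, M_4 = 0.
On [2, 4], g'(x) = b_1 + 2c_1·(x - 2) + 3d_1·(x - 2)² with b_1 = Δ_1 - h_1(2M_1 + M_2)/6 = 10/7, c_1 = M_1/2 = 165/56, d_1 = (M_2 - M_1)/(6h_1) = -79/112. So g'(2) = 10/7.

1.4286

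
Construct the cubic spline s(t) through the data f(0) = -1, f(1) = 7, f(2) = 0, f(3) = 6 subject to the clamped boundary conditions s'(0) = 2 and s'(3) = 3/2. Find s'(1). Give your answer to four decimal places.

Put σ_i = s'' at the i-th knot. Here h = (1, 1, 1) and Δ = (8, -7, 6), so the interior equations h_(i-1)·σ_(i-1) + 2(h_(i-1)+h_i)·σ_i + h_i·σ_(i+1) = 6(Δ_i − Δ_(i-1)) read
  1·σ_0 + 4·σ_1 + 1·σ_2 = 6(Δ_1 - Δ_0) = -90
  1·σ_1 + 4·σ_2 + 1·σ_3 = 6(Δ_2 - Δ_1) = 78
Clamped end conditions give two more equations: 2h_0·σ_0 + h_0·σ_1 = 6(Δ_0 - s'(0)) = 36 and h_2·σ_2 + 2h_2·σ_3 = 6(s'(3) - Δ_2) = -27.
Solving: σ_0 = 583/15, σ_1 = -626/15, σ_2 = 571/15, σ_3 = -488/15.
On [1, 2], s'(t) = b_1 + 2c_1·(t - 1) + 3d_1·(t - 1)² with b_1 = Δ_1 - h_1(2σ_1 + σ_2)/6 = 17/30, c_1 = σ_1/2 = -313/15, d_1 = (σ_2 - σ_1)/(6h_1) = 133/10. So s'(1) = 17/30.

0.5667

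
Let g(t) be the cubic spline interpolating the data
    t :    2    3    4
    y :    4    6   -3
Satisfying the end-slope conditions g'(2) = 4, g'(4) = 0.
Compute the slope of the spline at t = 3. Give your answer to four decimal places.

-6.2500

With M_i denoting the second derivative at x_i, h_i = 1, 1, and Δ_i = (y_(i+1) − y_i)/h_i = 2, -9:
  1·M_0 + 4·M_1 + 1·M_2 = 6(Δ_1 - Δ_0) = -66
Clamped end conditions give two more equations: 2h_0·M_0 + h_0·M_1 = 6(Δ_0 - g'(2)) = -12 and h_1·M_1 + 2h_1·M_2 = 6(g'(4) - Δ_1) = 54.
Solving the tridiagonal system: M_0 = 17/2, M_1 = -29, M_2 = 83/2.
On [3, 4], g'(t) = b_1 + 2c_1·(t - 3) + 3d_1·(t - 3)² with b_1 = Δ_1 - h_1(2M_1 + M_2)/6 = -25/4, c_1 = M_1/2 = -29/2, d_1 = (M_2 - M_1)/(6h_1) = 47/4. So g'(3) = -25/4.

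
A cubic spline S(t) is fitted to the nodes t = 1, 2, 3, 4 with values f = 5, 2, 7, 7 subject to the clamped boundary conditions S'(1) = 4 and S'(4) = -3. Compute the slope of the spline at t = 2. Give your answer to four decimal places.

-0.6667

With m_i denoting the second derivative at x_i, h_i = 1, 1, 1, and Δ_i = (y_(i+1) − y_i)/h_i = -3, 5, 0:
  1·m_0 + 4·m_1 + 1·m_2 = 6(Δ_1 - Δ_0) = 48
  1·m_1 + 4·m_2 + 1·m_3 = 6(Δ_2 - Δ_1) = -30
Clamped end conditions give two more equations: 2h_0·m_0 + h_0·m_1 = 6(Δ_0 - S'(1)) = -42 and h_2·m_2 + 2h_2·m_3 = 6(S'(4) - Δ_2) = -18.
Forward elimination and back-substitution give m_0 = -98/3, m_1 = 70/3, m_2 = -38/3, m_3 = -8/3.
On [2, 3], S'(t) = b_1 + 2c_1·(t - 2) + 3d_1·(t - 2)² with b_1 = Δ_1 - h_1(2m_1 + m_2)/6 = -2/3, c_1 = m_1/2 = 35/3, d_1 = (m_2 - m_1)/(6h_1) = -6. So S'(2) = -2/3.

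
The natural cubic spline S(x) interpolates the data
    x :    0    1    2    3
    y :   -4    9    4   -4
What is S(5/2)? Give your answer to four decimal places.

-0.1500

With M_i denoting the second derivative at x_i, h_i = 1, 1, 1, and Δ_i = (y_(i+1) − y_i)/h_i = 13, -5, -8:
  1·M_0 + 4·M_1 + 1·M_2 = 6(Δ_1 - Δ_0) = -108
  1·M_1 + 4·M_2 + 1·M_3 = 6(Δ_2 - Δ_1) = -18
Natural end conditions: M_0 = M_3 = 0.
Solving the tridiagonal system: M_0 = 0, M_1 = -138/5, M_2 = 12/5, M_3 = 0.
On [2, 3], S(x) = 4 - 44/5·(x - 2) + 6/5·(x - 2)² - 2/5·(x - 2)³.
With (x - 2) = 1/2: S(5/2) = -3/20.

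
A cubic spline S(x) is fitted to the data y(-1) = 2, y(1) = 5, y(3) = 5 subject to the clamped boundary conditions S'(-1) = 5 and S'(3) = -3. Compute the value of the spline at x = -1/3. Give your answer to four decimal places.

4.1667

With M_i denoting the second derivative at x_i, h_i = 2, 2, and Δ_i = (y_(i+1) − y_i)/h_i = 3/2, 0:
  2·M_0 + 8·M_1 + 2·M_2 = 6(Δ_1 - Δ_0) = -9
Clamped end conditions give two more equations: 2h_0·M_0 + h_0·M_1 = 6(Δ_0 - S'(-1)) = -21 and h_1·M_1 + 2h_1·M_2 = 6(S'(3) - Δ_1) = -18.
Forward elimination and back-substitution give M_0 = -49/8, M_1 = 7/4, M_2 = -43/8.
On [-1, 1], S(x) = 2 + 5·(x + 1) - 49/16·(x + 1)² + 21/32·(x + 1)³.
With (x + 1) = 2/3: S(-1/3) = 25/6.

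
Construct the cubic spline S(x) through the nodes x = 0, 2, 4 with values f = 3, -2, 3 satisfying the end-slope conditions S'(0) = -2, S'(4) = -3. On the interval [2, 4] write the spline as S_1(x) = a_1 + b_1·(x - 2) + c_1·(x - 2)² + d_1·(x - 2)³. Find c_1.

4

With M_i denoting the second derivative at x_i, h_i = 2, 2, and Δ_i = (y_(i+1) − y_i)/h_i = -5/2, 5/2:
  2·M_0 + 8·M_1 + 2·M_2 = 6(Δ_1 - Δ_0) = 30
Clamped end conditions give two more equations: 2h_0·M_0 + h_0·M_1 = 6(Δ_0 - S'(0)) = -3 and h_1·M_1 + 2h_1·M_2 = 6(S'(4) - Δ_1) = -33.
Solving: M_0 = -19/4, M_1 = 8, M_2 = -49/4.
On [2, 4], with S_1(x) = a_1 + b_1·(x - 2) + c_1·(x - 2)² + d_1·(x - 2)³: c_1 = M_1/2 = 4, d_1 = (M_2 - M_1)/(6h_1) = -27/16, b_1 = Δ_1 - h_1(2M_1 + M_2)/6 = 5/4.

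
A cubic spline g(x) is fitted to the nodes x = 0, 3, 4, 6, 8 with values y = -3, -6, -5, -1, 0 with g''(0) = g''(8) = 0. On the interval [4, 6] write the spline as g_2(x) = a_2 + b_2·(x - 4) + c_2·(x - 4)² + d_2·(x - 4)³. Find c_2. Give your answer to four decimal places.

0.6279

Put m_i = g'' at the i-th knot. Here h = (3, 1, 2, 2) and Δ = (-1, 1, 2, 1/2), so the interior equations h_(i-1)·m_(i-1) + 2(h_(i-1)+h_i)·m_i + h_i·m_(i+1) = 6(Δ_i − Δ_(i-1)) read
  3·m_0 + 8·m_1 + 1·m_2 = 6(Δ_1 - Δ_0) = 12
  1·m_1 + 6·m_2 + 2·m_3 = 6(Δ_2 - Δ_1) = 6
  2·m_2 + 8·m_3 + 2·m_4 = 6(Δ_3 - Δ_2) = -9
Natural end conditions: m_0 = m_4 = 0.
Solving the tridiagonal system: m_0 = 0, m_1 = 231/172, m_2 = 54/43, m_3 = -495/344, m_4 = 0.
On [4, 6], with g_2(x) = a_2 + b_2·(x - 4) + c_2·(x - 4)² + d_2·(x - 4)³: c_2 = m_2/2 = 27/43, d_2 = (m_3 - m_2)/(6h_2) = -309/1376, b_2 = Δ_2 - h_2(2m_2 + m_3)/6 = 565/344.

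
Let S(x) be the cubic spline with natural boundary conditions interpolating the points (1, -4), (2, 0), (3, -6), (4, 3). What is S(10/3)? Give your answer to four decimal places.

With M_i denoting the second derivative at x_i, h_i = 1, 1, 1, and Δ_i = (y_(i+1) − y_i)/h_i = 4, -6, 9:
  1·M_0 + 4·M_1 + 1·M_2 = 6(Δ_1 - Δ_0) = -60
  1·M_1 + 4·M_2 + 1·M_3 = 6(Δ_2 - Δ_1) = 90
Natural end conditions: M_0 = M_3 = 0.
Hence M_0 = 0, M_1 = -22, M_2 = 28, M_3 = 0.
On [3, 4], S(x) = -6 - 1/3·(x - 3) + 14·(x - 3)² - 14/3·(x - 3)³.
With (x - 3) = 1/3: S(10/3) = -383/81.

-4.7284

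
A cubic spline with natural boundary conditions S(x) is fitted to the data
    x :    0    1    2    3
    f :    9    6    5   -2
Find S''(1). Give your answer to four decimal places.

With M_i denoting the second derivative at x_i, h_i = 1, 1, 1, and Δ_i = (y_(i+1) − y_i)/h_i = -3, -1, -7:
  1·M_0 + 4·M_1 + 1·M_2 = 6(Δ_1 - Δ_0) = 12
  1·M_1 + 4·M_2 + 1·M_3 = 6(Δ_2 - Δ_1) = -36
Natural end conditions: M_0 = M_3 = 0.
Hence M_0 = 0, M_1 = 28/5, M_2 = -52/5, M_3 = 0.

5.6000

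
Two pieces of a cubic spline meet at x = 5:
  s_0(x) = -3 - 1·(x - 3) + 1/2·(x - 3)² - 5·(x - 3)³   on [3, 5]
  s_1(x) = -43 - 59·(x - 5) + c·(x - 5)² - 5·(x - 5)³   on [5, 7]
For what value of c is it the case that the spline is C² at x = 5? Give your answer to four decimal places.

s_0''(x) = 1 - 30·(x - 3), so s_0''(5) = -59. On the right, s_1''(5) = 2c, so c = -59/2.

-29.5000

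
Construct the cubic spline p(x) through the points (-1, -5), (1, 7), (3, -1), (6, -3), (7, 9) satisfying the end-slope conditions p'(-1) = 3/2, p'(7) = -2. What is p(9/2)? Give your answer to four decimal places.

Let M_i = p''(x_i). Step sizes h_i = 2, 2, 3, 1; slopes of the chords Δ_i = (y_(i+1) - y_i)/h_i = 6, -4, -2/3, 12.
  2·M_0 + 8·M_1 + 2·M_2 = 6(Δ_1 - Δ_0) = -60
  2·M_1 + 10·M_2 + 3·M_3 = 6(Δ_2 - Δ_1) = 20
  3·M_2 + 8·M_3 + 1·M_4 = 6(Δ_3 - Δ_2) = 76
Clamped end conditions give two more equations: 2h_0·M_0 + h_0·M_1 = 6(Δ_0 - p'(-1)) = 27 and h_3·M_3 + 2h_3·M_4 = 6(p'(7) - Δ_3) = -84.
Solving the tridiagonal system: M_0 = 3425/288, M_1 = -1481/144, M_2 = -217/288, M_3 = 2309/144, M_4 = -14405/288.
On [3, 6], p(x) = -1 - 571/72·(x - 3) - 217/576·(x - 3)² + 4835/5184·(x - 3)³.
With (x - 3) = 3/2: p(9/2) = -5425/512.

-10.5957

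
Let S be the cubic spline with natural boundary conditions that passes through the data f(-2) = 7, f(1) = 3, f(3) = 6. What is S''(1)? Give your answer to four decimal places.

With M_i denoting the second derivative at x_i, h_i = 3, 2, and Δ_i = (y_(i+1) − y_i)/h_i = -4/3, 3/2:
  3·M_0 + 10·M_1 + 2·M_2 = 6(Δ_1 - Δ_0) = 17
Natural end conditions: M_0 = M_2 = 0.
Forward elimination and back-substitution give M_0 = 0, M_1 = 17/10, M_2 = 0.

1.7000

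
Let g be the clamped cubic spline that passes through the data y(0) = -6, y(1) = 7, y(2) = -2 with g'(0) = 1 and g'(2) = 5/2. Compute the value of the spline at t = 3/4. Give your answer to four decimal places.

With M_i denoting the second derivative at x_i, h_i = 1, 1, and Δ_i = (y_(i+1) − y_i)/h_i = 13, -9:
  1·M_0 + 4·M_1 + 1·M_2 = 6(Δ_1 - Δ_0) = -132
Clamped end conditions give two more equations: 2h_0·M_0 + h_0·M_1 = 6(Δ_0 - g'(0)) = 72 and h_1·M_1 + 2h_1·M_2 = 6(g'(2) - Δ_1) = 69.
Solving: M_0 = 279/4, M_1 = -135/2, M_2 = 273/4.
On [0, 1], g(t) = -6 + 1·t + 279/8·t² - 183/8·t³.
With t = 3/4: g(3/4) = 2415/512.

4.7168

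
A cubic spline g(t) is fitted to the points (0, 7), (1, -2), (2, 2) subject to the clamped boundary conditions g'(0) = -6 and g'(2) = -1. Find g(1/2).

2

Let M_i = g''(x_i). Step sizes h_i = 1, 1; slopes of the chords Δ_i = (y_(i+1) - y_i)/h_i = -9, 4.
  1·M_0 + 4·M_1 + 1·M_2 = 6(Δ_1 - Δ_0) = 78
Clamped end conditions give two more equations: 2h_0·M_0 + h_0·M_1 = 6(Δ_0 - g'(0)) = -18 and h_1·M_1 + 2h_1·M_2 = 6(g'(2) - Δ_1) = -30.
Solving: M_0 = -26, M_1 = 34, M_2 = -32.
On [0, 1], g(t) = 7 - 6·t - 13·t² + 10·t³.
With t = 1/2: g(1/2) = 2.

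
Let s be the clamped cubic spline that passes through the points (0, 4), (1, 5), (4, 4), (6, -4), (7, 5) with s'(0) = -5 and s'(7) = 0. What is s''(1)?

-1

With M_i denoting the second derivative at x_i, h_i = 1, 3, 2, 1, and Δ_i = (y_(i+1) − y_i)/h_i = 1, -1/3, -4, 9:
  1·M_0 + 8·M_1 + 3·M_2 = 6(Δ_1 - Δ_0) = -8
  3·M_1 + 10·M_2 + 2·M_3 = 6(Δ_2 - Δ_1) = -22
  2·M_2 + 6·M_3 + 1·M_4 = 6(Δ_3 - Δ_2) = 78
Clamped end conditions give two more equations: 2h_0·M_0 + h_0·M_1 = 6(Δ_0 - s'(0)) = 36 and h_3·M_3 + 2h_3·M_4 = 6(s'(7) - Δ_3) = -54.
Forward elimination and back-substitution give M_0 = 37/2, M_1 = -1, M_2 = -37/6, M_3 = 64/3, M_4 = -113/3.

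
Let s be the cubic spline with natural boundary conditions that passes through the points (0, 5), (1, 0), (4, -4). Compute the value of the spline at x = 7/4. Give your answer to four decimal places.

Put σ_i = s'' at the i-th knot. Here h = (1, 3) and Δ = (-5, -4/3), so the interior equations h_(i-1)·σ_(i-1) + 2(h_(i-1)+h_i)·σ_i + h_i·σ_(i+1) = 6(Δ_i − Δ_(i-1)) read
  1·σ_0 + 8·σ_1 + 3·σ_2 = 6(Δ_1 - Δ_0) = 22
Natural end conditions: σ_0 = σ_2 = 0.
Solving the tridiagonal system: σ_0 = 0, σ_1 = 11/4, σ_2 = 0.
On [1, 4], s(x) = 0 - 49/12·(x - 1) + 11/8·(x - 1)² - 11/72·(x - 1)³.
With (x - 1) = 3/4: s(7/4) = -1205/512.

-2.3535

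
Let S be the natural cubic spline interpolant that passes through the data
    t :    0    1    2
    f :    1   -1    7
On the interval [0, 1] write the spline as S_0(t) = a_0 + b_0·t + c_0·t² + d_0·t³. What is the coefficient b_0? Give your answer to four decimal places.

-4.5000

Put σ_i = S'' at the i-th knot. Here h = (1, 1) and Δ = (-2, 8), so the interior equations h_(i-1)·σ_(i-1) + 2(h_(i-1)+h_i)·σ_i + h_i·σ_(i+1) = 6(Δ_i − Δ_(i-1)) read
  1·σ_0 + 4·σ_1 + 1·σ_2 = 6(Δ_1 - Δ_0) = 60
Natural end conditions: σ_0 = σ_2 = 0.
Forward elimination and back-substitution give σ_0 = 0, σ_1 = 15, σ_2 = 0.
On [0, 1], with S_0(t) = a_0 + b_0·t + c_0·t² + d_0·t³: c_0 = σ_0/2 = 0, d_0 = (σ_1 - σ_0)/(6h_0) = 5/2, b_0 = Δ_0 - h_0(2σ_0 + σ_1)/6 = -9/2.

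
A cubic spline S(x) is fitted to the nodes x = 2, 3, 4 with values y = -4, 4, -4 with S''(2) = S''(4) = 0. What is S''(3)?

Put M_i = S'' at the i-th knot. Here h = (1, 1) and Δ = (8, -8), so the interior equations h_(i-1)·M_(i-1) + 2(h_(i-1)+h_i)·M_i + h_i·M_(i+1) = 6(Δ_i − Δ_(i-1)) read
  1·M_0 + 4·M_1 + 1·M_2 = 6(Δ_1 - Δ_0) = -96
Natural end conditions: M_0 = M_2 = 0.
Solving the tridiagonal system: M_0 = 0, M_1 = -24, M_2 = 0.

-24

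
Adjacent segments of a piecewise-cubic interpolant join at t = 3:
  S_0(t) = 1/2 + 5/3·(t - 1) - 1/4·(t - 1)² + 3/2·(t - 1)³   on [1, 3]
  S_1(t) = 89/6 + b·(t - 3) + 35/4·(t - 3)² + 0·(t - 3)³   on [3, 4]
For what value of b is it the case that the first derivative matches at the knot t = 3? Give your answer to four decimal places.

18.6667

S_0'(t) = 5/3 - 1/2·(t - 1) + 9/2·(t - 1)², so S_0'(3) = 56/3. On the right, S_1'(3) = b, so b = 56/3.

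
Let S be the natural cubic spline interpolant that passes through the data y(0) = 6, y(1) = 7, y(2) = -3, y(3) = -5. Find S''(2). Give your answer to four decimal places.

Let m_i = S''(x_i). Step sizes h_i = 1, 1, 1; slopes of the chords Δ_i = (y_(i+1) - y_i)/h_i = 1, -10, -2.
  1·m_0 + 4·m_1 + 1·m_2 = 6(Δ_1 - Δ_0) = -66
  1·m_1 + 4·m_2 + 1·m_3 = 6(Δ_2 - Δ_1) = 48
Natural end conditions: m_0 = m_3 = 0.
Forward elimination and back-substitution give m_0 = 0, m_1 = -104/5, m_2 = 86/5, m_3 = 0.

17.2000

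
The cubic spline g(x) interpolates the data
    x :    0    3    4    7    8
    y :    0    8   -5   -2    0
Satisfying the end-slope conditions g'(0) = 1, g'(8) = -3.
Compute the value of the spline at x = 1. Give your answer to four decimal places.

4.6296

With m_i denoting the second derivative at x_i, h_i = 3, 1, 3, 1, and Δ_i = (y_(i+1) − y_i)/h_i = 8/3, -13, 1, 2:
  3·m_0 + 8·m_1 + 1·m_2 = 6(Δ_1 - Δ_0) = -94
  1·m_1 + 8·m_2 + 3·m_3 = 6(Δ_2 - Δ_1) = 84
  3·m_2 + 8·m_3 + 1·m_4 = 6(Δ_3 - Δ_2) = 6
Clamped end conditions give two more equations: 2h_0·m_0 + h_0·m_1 = 6(Δ_0 - g'(0)) = 10 and h_3·m_3 + 2h_3·m_4 = 6(g'(8) - Δ_3) = -30.
Forward elimination and back-substitution give m_0 = 31/3, m_1 = -52/3, m_2 = 41/3, m_3 = -8/3, m_4 = -41/3.
On [0, 3], g(x) = 0 + 1·x + 31/6·x² - 83/54·x³.
With x = 1: g(1) = 125/27.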